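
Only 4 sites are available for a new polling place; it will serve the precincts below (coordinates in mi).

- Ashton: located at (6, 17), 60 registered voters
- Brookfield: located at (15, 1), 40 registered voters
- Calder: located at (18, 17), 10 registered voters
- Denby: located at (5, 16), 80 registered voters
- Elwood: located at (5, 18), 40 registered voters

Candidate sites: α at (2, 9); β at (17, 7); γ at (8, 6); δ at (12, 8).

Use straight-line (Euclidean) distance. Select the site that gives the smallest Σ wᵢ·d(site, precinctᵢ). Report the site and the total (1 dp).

Total weighted distance at each candidate:
  α (2, 9): total = 2314.9
  β (17, 7): total = 3096.6
  γ (8, 6): total = 2493.6
  δ (12, 8): total = 2400.5
Minimum is at α with total 2314.9 mi.

α, total 2314.9 mi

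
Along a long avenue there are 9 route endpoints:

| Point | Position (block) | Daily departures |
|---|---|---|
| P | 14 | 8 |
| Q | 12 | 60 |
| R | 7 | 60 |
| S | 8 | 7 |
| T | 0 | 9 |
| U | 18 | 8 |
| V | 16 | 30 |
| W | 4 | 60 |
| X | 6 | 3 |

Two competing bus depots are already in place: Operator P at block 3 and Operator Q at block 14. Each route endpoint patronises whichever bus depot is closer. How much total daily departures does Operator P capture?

The indifferent point is the midpoint (3+14)/2 = 8.5; route endpoints left of it (closer to Operator P at 3) go to Operator P, those right go to Operator Q.
  T at 0 (w=9) → Operator P
  W at 4 (w=60) → Operator P
  X at 6 (w=3) → Operator P
  R at 7 (w=60) → Operator P
  S at 8 (w=7) → Operator P
  Q at 12 (w=60) → Operator Q
  P at 14 (w=8) → Operator Q
  V at 16 (w=30) → Operator Q
  U at 18 (w=8) → Operator Q
Operator P captures 139; Operator Q captures 106.

139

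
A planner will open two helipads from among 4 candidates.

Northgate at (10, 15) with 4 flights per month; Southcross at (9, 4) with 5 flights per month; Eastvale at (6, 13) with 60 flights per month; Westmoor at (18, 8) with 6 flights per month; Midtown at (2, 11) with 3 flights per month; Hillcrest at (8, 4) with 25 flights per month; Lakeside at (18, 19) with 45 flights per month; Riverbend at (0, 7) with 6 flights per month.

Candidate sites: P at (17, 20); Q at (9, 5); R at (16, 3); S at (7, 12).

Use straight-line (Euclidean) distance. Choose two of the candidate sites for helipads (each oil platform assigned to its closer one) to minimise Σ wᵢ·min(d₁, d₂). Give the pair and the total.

{P, S}, total 545.4

Evaluate every pair (each demand assigned to the nearer of the two):
  {P, S}: total = 545.4
  {P, Q}: total = 790.9
  {Q, S}: total = 852.7
  {R, S}: total = 1024.7
  {P, R}: total = 1296.9
  {Q, R}: total = 1434.1
Best pair: {P, S} with total 545.4.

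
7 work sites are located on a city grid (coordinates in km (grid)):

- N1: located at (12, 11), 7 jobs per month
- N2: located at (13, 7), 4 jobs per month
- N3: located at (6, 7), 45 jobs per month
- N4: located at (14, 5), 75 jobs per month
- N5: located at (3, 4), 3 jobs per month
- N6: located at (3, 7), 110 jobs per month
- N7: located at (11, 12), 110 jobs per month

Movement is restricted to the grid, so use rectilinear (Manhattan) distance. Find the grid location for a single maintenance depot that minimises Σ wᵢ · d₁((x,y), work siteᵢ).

Manhattan distance separates: Σwᵢ(|x−xᵢ|+|y−yᵢ|) = Σwᵢ|x−xᵢ| + Σwᵢ|y−yᵢ|, so x and y are optimised independently as 1-D weighted medians.
Total weight W = 354; half = 177.
x-coordinate, sorted with cumulative weight:
  x=3 (N5, w=3) cum 3
  x=3 (N6, w=110) cum 113
  x=6 (N3, w=45) cum 158
  x=11 (N7, w=110) cum 268  ← median
  x=12 (N1, w=7) cum 275
  x=13 (N2, w=4) cum 279
  x=14 (N4, w=75) cum 354
⇒ x* = 11
y-coordinate, sorted with cumulative weight:
  y=4 (N5, w=3) cum 3
  y=5 (N4, w=75) cum 78
  y=7 (N2, w=4) cum 82
  y=7 (N3, w=45) cum 127
  y=7 (N6, w=110) cum 237  ← median
  y=11 (N1, w=7) cum 244
  y=12 (N7, w=110) cum 354
⇒ y* = 7

(11, 7)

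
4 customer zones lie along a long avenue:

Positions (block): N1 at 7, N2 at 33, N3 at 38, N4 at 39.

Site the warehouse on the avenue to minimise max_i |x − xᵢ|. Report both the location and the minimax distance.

The 1-center on a line is the midpoint of the two extreme points: leftmost at 7, rightmost at 39.
Optimal location = (7 + 39)/2 = 23; maximum distance = (39 − 7)/2 = 16.

location 23, max distance 16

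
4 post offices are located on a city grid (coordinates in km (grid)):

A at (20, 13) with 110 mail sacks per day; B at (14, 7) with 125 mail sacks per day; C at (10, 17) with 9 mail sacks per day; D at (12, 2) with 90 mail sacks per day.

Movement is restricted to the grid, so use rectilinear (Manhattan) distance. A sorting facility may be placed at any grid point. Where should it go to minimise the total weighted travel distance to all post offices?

Manhattan distance separates: Σwᵢ(|x−xᵢ|+|y−yᵢ|) = Σwᵢ|x−xᵢ| + Σwᵢ|y−yᵢ|, so x and y are optimised independently as 1-D weighted medians.
Total weight W = 334; half = 167.
x-coordinate, sorted with cumulative weight:
  x=10 (C, w=9) cum 9
  x=12 (D, w=90) cum 99
  x=14 (B, w=125) cum 224  ← median
  x=20 (A, w=110) cum 334
⇒ x* = 14
y-coordinate, sorted with cumulative weight:
  y=2 (D, w=90) cum 90
  y=7 (B, w=125) cum 215  ← median
  y=13 (A, w=110) cum 325
  y=17 (C, w=9) cum 334
⇒ y* = 7

(14, 7)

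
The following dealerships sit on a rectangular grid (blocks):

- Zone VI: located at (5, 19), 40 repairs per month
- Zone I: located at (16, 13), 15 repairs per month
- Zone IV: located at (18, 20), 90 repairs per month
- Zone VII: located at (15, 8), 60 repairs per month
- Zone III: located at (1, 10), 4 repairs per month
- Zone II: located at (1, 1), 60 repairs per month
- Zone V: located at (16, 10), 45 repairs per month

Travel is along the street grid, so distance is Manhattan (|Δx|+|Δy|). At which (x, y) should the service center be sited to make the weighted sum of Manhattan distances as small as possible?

(15, 10)

Manhattan distance separates: Σwᵢ(|x−xᵢ|+|y−yᵢ|) = Σwᵢ|x−xᵢ| + Σwᵢ|y−yᵢ|, so x and y are optimised independently as 1-D weighted medians.
Total weight W = 314; half = 157.
x-coordinate, sorted with cumulative weight:
  x=1 (Zone III, w=4) cum 4
  x=1 (Zone II, w=60) cum 64
  x=5 (Zone VI, w=40) cum 104
  x=15 (Zone VII, w=60) cum 164  ← median
  x=16 (Zone I, w=15) cum 179
  x=16 (Zone V, w=45) cum 224
  x=18 (Zone IV, w=90) cum 314
⇒ x* = 15
y-coordinate, sorted with cumulative weight:
  y=1 (Zone II, w=60) cum 60
  y=8 (Zone VII, w=60) cum 120
  y=10 (Zone III, w=4) cum 124
  y=10 (Zone V, w=45) cum 169  ← median
  y=13 (Zone I, w=15) cum 184
  y=19 (Zone VI, w=40) cum 224
  y=20 (Zone IV, w=90) cum 314
⇒ y* = 10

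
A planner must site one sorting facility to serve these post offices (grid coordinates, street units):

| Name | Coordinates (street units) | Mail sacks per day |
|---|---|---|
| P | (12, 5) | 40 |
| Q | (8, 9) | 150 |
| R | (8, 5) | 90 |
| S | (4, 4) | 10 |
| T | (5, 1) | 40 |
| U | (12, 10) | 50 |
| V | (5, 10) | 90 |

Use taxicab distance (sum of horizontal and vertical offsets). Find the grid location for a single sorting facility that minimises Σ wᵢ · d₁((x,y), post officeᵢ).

(8, 9)

Manhattan distance separates: Σwᵢ(|x−xᵢ|+|y−yᵢ|) = Σwᵢ|x−xᵢ| + Σwᵢ|y−yᵢ|, so x and y are optimised independently as 1-D weighted medians.
Total weight W = 470; half = 235.
x-coordinate, sorted with cumulative weight:
  x=4 (S, w=10) cum 10
  x=5 (T, w=40) cum 50
  x=5 (V, w=90) cum 140
  x=8 (Q, w=150) cum 290  ← median
  x=8 (R, w=90) cum 380
  x=12 (P, w=40) cum 420
  x=12 (U, w=50) cum 470
⇒ x* = 8
y-coordinate, sorted with cumulative weight:
  y=1 (T, w=40) cum 40
  y=4 (S, w=10) cum 50
  y=5 (P, w=40) cum 90
  y=5 (R, w=90) cum 180
  y=9 (Q, w=150) cum 330  ← median
  y=10 (U, w=50) cum 380
  y=10 (V, w=90) cum 470
⇒ y* = 9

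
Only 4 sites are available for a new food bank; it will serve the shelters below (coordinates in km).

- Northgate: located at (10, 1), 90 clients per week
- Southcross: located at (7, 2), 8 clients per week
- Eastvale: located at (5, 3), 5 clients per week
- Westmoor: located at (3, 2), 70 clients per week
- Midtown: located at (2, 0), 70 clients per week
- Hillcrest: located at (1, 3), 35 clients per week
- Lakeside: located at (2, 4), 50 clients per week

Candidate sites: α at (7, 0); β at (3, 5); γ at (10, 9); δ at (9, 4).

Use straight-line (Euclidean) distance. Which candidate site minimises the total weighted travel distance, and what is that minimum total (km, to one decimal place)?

Total weighted distance at each candidate:
  α (7, 0): total = 1536.6
  β (3, 5): total = 1516.4
  γ (10, 9): total = 3206.1
  δ (9, 4): total = 1967.1
Minimum is at β with total 1516.4 km.

β, total 1516.4 km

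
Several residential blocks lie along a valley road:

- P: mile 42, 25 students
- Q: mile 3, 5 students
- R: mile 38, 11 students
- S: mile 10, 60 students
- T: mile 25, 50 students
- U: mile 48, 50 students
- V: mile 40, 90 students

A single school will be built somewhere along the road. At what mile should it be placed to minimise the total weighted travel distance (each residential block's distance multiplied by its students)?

x = 40

For a sum of weighted absolute distances on a line, the optimum is the weighted median (not the mean). Total weight W = 291; half-weight = 145.5.
Sort by position and accumulate weight:
  mile 3 (Q, w=5) → cum 5
  mile 10 (S, w=60) → cum 65
  mile 25 (T, w=50) → cum 115
  mile 38 (R, w=11) → cum 126
  mile 40 (V, w=90) → cum 216  ≥ 145.5 → median here
  mile 42 (P, w=25) → cum 241
  mile 48 (U, w=50) → cum 291
Optimal location: mile 40.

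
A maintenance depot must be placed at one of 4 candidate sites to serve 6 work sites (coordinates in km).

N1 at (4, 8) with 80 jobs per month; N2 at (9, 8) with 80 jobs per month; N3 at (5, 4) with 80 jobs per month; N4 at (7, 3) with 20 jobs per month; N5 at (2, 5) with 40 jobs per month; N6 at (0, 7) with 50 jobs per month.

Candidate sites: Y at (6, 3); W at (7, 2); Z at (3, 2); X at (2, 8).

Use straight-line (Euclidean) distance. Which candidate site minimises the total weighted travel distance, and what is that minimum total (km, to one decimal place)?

Total weighted distance at each candidate:
  Y (6, 3): total = 1569.9
  W (7, 2): total = 1952.2
  Z (3, 2): total = 1892.2
  X (2, 8): total = 1493.2
Minimum is at X with total 1493.2 km.

X, total 1493.2 km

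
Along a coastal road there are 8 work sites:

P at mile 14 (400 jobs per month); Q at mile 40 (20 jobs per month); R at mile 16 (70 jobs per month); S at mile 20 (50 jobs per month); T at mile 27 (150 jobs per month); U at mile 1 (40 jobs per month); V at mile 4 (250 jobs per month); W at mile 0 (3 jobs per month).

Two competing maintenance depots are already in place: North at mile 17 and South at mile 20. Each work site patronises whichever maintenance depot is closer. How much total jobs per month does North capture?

The indifferent point is the midpoint (17+20)/2 = 18.5; work sites left of it (closer to North at 17) go to North, those right go to South.
  W at 0 (w=3) → North
  U at 1 (w=40) → North
  V at 4 (w=250) → North
  P at 14 (w=400) → North
  R at 16 (w=70) → North
  S at 20 (w=50) → South
  T at 27 (w=150) → South
  Q at 40 (w=20) → South
North captures 763; South captures 220.

763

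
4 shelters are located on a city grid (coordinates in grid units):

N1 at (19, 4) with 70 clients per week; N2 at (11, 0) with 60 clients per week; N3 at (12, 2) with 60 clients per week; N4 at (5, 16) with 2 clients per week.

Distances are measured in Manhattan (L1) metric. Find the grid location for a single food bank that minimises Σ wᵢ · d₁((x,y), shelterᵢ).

(12, 2)

Manhattan distance separates: Σwᵢ(|x−xᵢ|+|y−yᵢ|) = Σwᵢ|x−xᵢ| + Σwᵢ|y−yᵢ|, so x and y are optimised independently as 1-D weighted medians.
Total weight W = 192; half = 96.
x-coordinate, sorted with cumulative weight:
  x=5 (N4, w=2) cum 2
  x=11 (N2, w=60) cum 62
  x=12 (N3, w=60) cum 122  ← median
  x=19 (N1, w=70) cum 192
⇒ x* = 12
y-coordinate, sorted with cumulative weight:
  y=0 (N2, w=60) cum 60
  y=2 (N3, w=60) cum 120  ← median
  y=4 (N1, w=70) cum 190
  y=16 (N4, w=2) cum 192
⇒ y* = 2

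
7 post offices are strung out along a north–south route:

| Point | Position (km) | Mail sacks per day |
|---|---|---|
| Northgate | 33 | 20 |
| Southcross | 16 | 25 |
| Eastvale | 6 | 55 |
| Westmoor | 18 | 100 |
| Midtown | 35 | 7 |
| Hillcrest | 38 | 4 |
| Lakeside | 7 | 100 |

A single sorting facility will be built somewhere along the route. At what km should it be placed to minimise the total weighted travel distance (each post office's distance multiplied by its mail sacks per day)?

For a sum of weighted absolute distances on a line, the optimum is the weighted median (not the mean). Total weight W = 311; half-weight = 155.5.
Sort by position and accumulate weight:
  km 6 (Eastvale, w=55) → cum 55
  km 7 (Lakeside, w=100) → cum 155
  km 16 (Southcross, w=25) → cum 180  ≥ 155.5 → median here
  km 18 (Westmoor, w=100) → cum 280
  km 33 (Northgate, w=20) → cum 300
  km 35 (Midtown, w=7) → cum 307
  km 38 (Hillcrest, w=4) → cum 311
Optimal location: km 16.

x = 16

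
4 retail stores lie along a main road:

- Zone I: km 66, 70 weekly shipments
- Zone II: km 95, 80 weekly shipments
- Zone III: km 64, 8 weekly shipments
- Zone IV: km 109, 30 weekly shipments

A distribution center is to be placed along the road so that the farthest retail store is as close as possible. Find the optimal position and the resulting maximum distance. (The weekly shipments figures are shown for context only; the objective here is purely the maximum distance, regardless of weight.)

location 86.5, max distance 22.5

The 1-center on a line is the midpoint of the two extreme points: leftmost at 64, rightmost at 109.
Optimal location = (64 + 109)/2 = 86.5; maximum distance = (109 − 64)/2 = 22.5.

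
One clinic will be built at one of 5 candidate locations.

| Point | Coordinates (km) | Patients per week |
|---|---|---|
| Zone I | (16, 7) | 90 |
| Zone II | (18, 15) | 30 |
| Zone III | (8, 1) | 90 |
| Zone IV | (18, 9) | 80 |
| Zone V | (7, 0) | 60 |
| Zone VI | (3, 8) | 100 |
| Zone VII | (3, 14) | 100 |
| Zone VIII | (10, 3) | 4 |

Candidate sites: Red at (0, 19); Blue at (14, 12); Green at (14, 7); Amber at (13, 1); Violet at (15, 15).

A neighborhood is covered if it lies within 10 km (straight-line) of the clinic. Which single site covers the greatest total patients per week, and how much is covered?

Coverage radius r = 10 km; a point is covered iff (Δx)²+(Δy)² ≤ 10² = 100.
  Red (0, 19): covers {Zone VII} → 100
  Blue (14, 12): covers {Zone I, Zone II, Zone IV, Zone VIII} → 204
  Green (14, 7): covers {Zone I, Zone II, Zone III, Zone IV, Zone V, Zone VIII} → 354
  Amber (13, 1): covers {Zone I, Zone III, Zone IV, Zone V, Zone VIII} → 324
  Violet (15, 15): covers {Zone I, Zone II, Zone IV} → 200
Maximum coverage at Green: 354 patients per week.

Green, covering 354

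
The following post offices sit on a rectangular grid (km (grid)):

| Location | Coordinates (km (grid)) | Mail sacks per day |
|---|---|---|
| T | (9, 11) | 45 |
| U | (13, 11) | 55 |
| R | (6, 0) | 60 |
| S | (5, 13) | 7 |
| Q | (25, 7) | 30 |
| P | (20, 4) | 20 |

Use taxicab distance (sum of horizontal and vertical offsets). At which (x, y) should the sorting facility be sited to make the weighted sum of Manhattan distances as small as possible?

Manhattan distance separates: Σwᵢ(|x−xᵢ|+|y−yᵢ|) = Σwᵢ|x−xᵢ| + Σwᵢ|y−yᵢ|, so x and y are optimised independently as 1-D weighted medians.
Total weight W = 217; half = 108.5.
x-coordinate, sorted with cumulative weight:
  x=5 (S, w=7) cum 7
  x=6 (R, w=60) cum 67
  x=9 (T, w=45) cum 112  ← median
  x=13 (U, w=55) cum 167
  x=20 (P, w=20) cum 187
  x=25 (Q, w=30) cum 217
⇒ x* = 9
y-coordinate, sorted with cumulative weight:
  y=0 (R, w=60) cum 60
  y=4 (P, w=20) cum 80
  y=7 (Q, w=30) cum 110  ← median
  y=11 (T, w=45) cum 155
  y=11 (U, w=55) cum 210
  y=13 (S, w=7) cum 217
⇒ y* = 7

(9, 7)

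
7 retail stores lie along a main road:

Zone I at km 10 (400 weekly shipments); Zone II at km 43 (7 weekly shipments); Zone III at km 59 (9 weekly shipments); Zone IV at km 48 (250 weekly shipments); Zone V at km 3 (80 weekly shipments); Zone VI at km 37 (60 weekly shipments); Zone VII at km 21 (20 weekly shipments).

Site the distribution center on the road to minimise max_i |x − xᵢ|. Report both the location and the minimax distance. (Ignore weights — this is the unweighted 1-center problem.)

The 1-center on a line is the midpoint of the two extreme points: leftmost at 3, rightmost at 59.
Optimal location = (3 + 59)/2 = 31; maximum distance = (59 − 3)/2 = 28.

location 31, max distance 28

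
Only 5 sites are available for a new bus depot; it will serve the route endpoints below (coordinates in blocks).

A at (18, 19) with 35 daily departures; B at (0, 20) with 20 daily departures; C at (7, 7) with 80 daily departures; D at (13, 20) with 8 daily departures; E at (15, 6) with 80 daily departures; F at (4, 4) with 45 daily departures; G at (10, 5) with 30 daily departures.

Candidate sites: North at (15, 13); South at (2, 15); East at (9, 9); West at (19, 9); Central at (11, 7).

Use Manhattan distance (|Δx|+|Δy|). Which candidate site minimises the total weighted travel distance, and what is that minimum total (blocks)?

Total weighted distance at each candidate:
  North (15, 13): total = 3797
  South (2, 15): total = 4893
  East (9, 9): total = 2825
  West (19, 9): total = 4091
  Central (11, 7): total = 2525
Minimum is at Central with total 2525 blocks.

Central, total 2525 blocks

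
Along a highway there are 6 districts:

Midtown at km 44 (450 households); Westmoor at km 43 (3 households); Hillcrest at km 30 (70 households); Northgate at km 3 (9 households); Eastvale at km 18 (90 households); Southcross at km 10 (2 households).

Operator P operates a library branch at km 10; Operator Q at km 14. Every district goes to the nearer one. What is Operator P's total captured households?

11

The indifferent point is the midpoint (10+14)/2 = 12; districts left of it (closer to Operator P at 10) go to Operator P, those right go to Operator Q.
  Northgate at 3 (w=9) → Operator P
  Southcross at 10 (w=2) → Operator P
  Eastvale at 18 (w=90) → Operator Q
  Hillcrest at 30 (w=70) → Operator Q
  Westmoor at 43 (w=3) → Operator Q
  Midtown at 44 (w=450) → Operator Q
Operator P captures 11; Operator Q captures 613.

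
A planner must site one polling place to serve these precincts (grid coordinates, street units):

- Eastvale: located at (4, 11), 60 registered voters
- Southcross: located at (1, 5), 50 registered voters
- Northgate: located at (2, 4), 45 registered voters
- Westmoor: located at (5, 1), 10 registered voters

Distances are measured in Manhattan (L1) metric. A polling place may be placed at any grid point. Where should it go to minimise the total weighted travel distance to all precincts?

(2, 5)

Manhattan distance separates: Σwᵢ(|x−xᵢ|+|y−yᵢ|) = Σwᵢ|x−xᵢ| + Σwᵢ|y−yᵢ|, so x and y are optimised independently as 1-D weighted medians.
Total weight W = 165; half = 82.5.
x-coordinate, sorted with cumulative weight:
  x=1 (Southcross, w=50) cum 50
  x=2 (Northgate, w=45) cum 95  ← median
  x=4 (Eastvale, w=60) cum 155
  x=5 (Westmoor, w=10) cum 165
⇒ x* = 2
y-coordinate, sorted with cumulative weight:
  y=1 (Westmoor, w=10) cum 10
  y=4 (Northgate, w=45) cum 55
  y=5 (Southcross, w=50) cum 105  ← median
  y=11 (Eastvale, w=60) cum 165
⇒ y* = 5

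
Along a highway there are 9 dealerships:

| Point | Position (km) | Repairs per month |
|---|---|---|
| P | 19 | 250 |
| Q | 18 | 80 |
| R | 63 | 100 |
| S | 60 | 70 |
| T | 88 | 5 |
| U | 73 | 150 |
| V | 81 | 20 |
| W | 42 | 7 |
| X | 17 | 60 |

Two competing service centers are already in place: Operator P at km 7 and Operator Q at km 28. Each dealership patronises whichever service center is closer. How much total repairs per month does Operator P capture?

The indifferent point is the midpoint (7+28)/2 = 17.5; dealerships left of it (closer to Operator P at 7) go to Operator P, those right go to Operator Q.
  X at 17 (w=60) → Operator P
  Q at 18 (w=80) → Operator Q
  P at 19 (w=250) → Operator Q
  W at 42 (w=7) → Operator Q
  S at 60 (w=70) → Operator Q
  R at 63 (w=100) → Operator Q
  U at 73 (w=150) → Operator Q
  V at 81 (w=20) → Operator Q
  T at 88 (w=5) → Operator Q
Operator P captures 60; Operator Q captures 682.

60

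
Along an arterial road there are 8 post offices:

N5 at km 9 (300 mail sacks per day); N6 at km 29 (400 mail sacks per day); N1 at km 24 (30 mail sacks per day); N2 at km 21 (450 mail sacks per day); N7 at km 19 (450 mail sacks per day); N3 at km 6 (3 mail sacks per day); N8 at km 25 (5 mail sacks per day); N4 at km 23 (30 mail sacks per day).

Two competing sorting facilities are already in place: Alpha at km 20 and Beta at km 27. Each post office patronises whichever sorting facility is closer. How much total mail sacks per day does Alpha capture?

1233

The indifferent point is the midpoint (20+27)/2 = 23.5; post offices left of it (closer to Alpha at 20) go to Alpha, those right go to Beta.
  N3 at 6 (w=3) → Alpha
  N5 at 9 (w=300) → Alpha
  N7 at 19 (w=450) → Alpha
  N2 at 21 (w=450) → Alpha
  N4 at 23 (w=30) → Alpha
  N1 at 24 (w=30) → Beta
  N8 at 25 (w=5) → Beta
  N6 at 29 (w=400) → Beta
Alpha captures 1233; Beta captures 435.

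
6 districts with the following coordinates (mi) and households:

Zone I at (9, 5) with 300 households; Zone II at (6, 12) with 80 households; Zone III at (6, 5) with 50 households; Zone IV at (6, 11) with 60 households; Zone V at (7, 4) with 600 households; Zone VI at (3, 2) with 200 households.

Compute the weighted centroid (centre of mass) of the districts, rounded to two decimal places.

(6.70, 4.78)

The minimiser of Σwᵢ‖p−pᵢ‖² is the weighted centroid p* = (Σwᵢpᵢ)/(Σwᵢ).
Σwᵢ = 1290.
Σwᵢxᵢ = 300·9 + 80·6 + 50·6 + 60·6 + 600·7 + 200·3 = 8640.
Σwᵢyᵢ = 300·5 + 80·12 + 50·5 + 60·11 + 600·4 + 200·2 = 6170.
x* = 8640/1290 = 6.70, y* = 6170/1290 = 4.78.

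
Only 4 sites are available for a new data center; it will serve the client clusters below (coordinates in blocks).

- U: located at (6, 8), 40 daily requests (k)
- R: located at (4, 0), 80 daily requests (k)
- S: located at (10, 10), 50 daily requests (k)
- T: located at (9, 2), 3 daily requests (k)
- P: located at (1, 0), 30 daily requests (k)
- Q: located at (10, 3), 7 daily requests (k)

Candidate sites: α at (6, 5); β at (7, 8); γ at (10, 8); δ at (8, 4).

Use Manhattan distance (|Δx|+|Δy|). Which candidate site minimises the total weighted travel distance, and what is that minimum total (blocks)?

α, total 1490 blocks

Total weighted distance at each candidate:
  α (6, 5): total = 1490
  β (7, 8): total = 1670
  γ (10, 8): total = 1946
  δ (8, 4): total = 1640
Minimum is at α with total 1490 blocks.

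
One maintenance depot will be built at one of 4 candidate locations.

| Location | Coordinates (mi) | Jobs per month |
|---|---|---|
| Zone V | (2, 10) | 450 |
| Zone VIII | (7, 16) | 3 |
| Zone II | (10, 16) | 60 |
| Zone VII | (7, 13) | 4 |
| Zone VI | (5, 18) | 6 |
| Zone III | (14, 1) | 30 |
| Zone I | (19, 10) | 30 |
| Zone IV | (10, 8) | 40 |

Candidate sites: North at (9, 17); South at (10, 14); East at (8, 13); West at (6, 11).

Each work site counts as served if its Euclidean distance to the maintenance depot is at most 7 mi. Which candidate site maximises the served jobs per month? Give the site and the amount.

Coverage radius r = 7 mi; a point is covered iff (Δx)²+(Δy)² ≤ 7² = 49.
  North (9, 17): covers {Zone VIII, Zone II, Zone VII, Zone VI} → 73
  South (10, 14): covers {Zone VIII, Zone II, Zone VII, Zone VI, Zone IV} → 113
  East (8, 13): covers {Zone V, Zone VIII, Zone II, Zone VII, Zone VI, Zone IV} → 563
  West (6, 11): covers {Zone V, Zone VIII, Zone II, Zone VII, Zone IV} → 557
Maximum coverage at East: 563 jobs per month.

East, covering 563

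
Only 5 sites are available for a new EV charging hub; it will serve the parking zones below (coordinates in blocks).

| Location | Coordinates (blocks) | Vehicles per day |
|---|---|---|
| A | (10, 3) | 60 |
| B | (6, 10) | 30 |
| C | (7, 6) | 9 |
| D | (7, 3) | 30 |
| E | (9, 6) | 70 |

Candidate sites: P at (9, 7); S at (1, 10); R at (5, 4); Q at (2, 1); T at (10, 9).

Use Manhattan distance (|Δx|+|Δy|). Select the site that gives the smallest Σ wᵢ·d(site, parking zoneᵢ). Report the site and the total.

Total weighted distance at each candidate:
  P (9, 7): total = 757
  S (1, 10): total = 2430
  R (5, 4): total = 1116
  Q (2, 1): total = 2130
  T (10, 9): total = 1114
Minimum is at P with total 757 blocks.

P, total 757 blocks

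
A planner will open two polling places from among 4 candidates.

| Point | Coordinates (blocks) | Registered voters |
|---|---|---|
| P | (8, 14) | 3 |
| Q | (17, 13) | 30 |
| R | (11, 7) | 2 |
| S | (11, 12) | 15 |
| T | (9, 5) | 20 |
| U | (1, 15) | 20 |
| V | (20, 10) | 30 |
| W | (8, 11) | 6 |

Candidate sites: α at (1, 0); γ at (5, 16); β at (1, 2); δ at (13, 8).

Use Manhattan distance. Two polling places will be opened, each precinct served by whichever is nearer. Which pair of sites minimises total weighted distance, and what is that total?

{γ, δ}, total 939

Evaluate every pair (each demand assigned to the nearer of the two):
  {γ, δ}: total = 939
  {β, δ}: total = 1117
  {α, δ}: total = 1157
  {γ, β}: total = 1643
  {α, γ}: total = 1683
  {α, β}: total = 2583
Best pair: {γ, δ} with total 939.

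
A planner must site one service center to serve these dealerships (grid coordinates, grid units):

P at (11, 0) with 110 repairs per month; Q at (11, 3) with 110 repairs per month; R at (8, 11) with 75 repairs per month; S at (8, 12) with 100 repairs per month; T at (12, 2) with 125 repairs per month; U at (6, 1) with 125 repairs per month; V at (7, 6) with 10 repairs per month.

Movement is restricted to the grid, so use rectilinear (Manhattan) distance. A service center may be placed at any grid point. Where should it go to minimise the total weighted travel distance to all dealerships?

Manhattan distance separates: Σwᵢ(|x−xᵢ|+|y−yᵢ|) = Σwᵢ|x−xᵢ| + Σwᵢ|y−yᵢ|, so x and y are optimised independently as 1-D weighted medians.
Total weight W = 655; half = 327.5.
x-coordinate, sorted with cumulative weight:
  x=6 (U, w=125) cum 125
  x=7 (V, w=10) cum 135
  x=8 (R, w=75) cum 210
  x=8 (S, w=100) cum 310
  x=11 (P, w=110) cum 420  ← median
  x=11 (Q, w=110) cum 530
  x=12 (T, w=125) cum 655
⇒ x* = 11
y-coordinate, sorted with cumulative weight:
  y=0 (P, w=110) cum 110
  y=1 (U, w=125) cum 235
  y=2 (T, w=125) cum 360  ← median
  y=3 (Q, w=110) cum 470
  y=6 (V, w=10) cum 480
  y=11 (R, w=75) cum 555
  y=12 (S, w=100) cum 655
⇒ y* = 2

(11, 2)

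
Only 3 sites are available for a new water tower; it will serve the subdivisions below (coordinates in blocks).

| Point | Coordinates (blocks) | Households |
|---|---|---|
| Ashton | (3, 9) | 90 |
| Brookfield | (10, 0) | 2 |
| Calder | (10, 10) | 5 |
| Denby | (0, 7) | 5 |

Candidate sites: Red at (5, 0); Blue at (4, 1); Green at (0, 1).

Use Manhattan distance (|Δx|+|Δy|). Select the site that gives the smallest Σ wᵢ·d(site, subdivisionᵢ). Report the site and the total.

Total weighted distance at each candidate:
  Red (5, 0): total = 1135
  Blue (4, 1): total = 949
  Green (0, 1): total = 1137
Minimum is at Blue with total 949 blocks.

Blue, total 949 blocks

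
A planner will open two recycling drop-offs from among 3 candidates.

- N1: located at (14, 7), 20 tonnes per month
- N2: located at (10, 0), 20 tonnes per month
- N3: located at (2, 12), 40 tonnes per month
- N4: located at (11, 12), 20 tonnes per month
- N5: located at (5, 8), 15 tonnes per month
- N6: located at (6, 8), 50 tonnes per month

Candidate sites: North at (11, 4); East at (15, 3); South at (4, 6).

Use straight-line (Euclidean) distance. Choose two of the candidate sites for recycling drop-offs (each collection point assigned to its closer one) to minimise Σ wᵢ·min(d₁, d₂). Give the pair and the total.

Evaluate every pair (each demand assigned to the nearer of the two):
  {North, South}: total = 755.3
  {East, South}: total = 811.4
  {North, East}: total = 1234.9
Best pair: {North, South} with total 755.3.

{North, South}, total 755.3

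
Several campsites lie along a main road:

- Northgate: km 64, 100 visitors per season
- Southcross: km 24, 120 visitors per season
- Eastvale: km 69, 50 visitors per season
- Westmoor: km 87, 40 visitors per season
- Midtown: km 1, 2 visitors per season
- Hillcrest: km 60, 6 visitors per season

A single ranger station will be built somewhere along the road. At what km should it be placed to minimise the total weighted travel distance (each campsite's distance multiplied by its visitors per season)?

x = 64

For a sum of weighted absolute distances on a line, the optimum is the weighted median (not the mean). Total weight W = 318; half-weight = 159.
Sort by position and accumulate weight:
  km 1 (Midtown, w=2) → cum 2
  km 24 (Southcross, w=120) → cum 122
  km 60 (Hillcrest, w=6) → cum 128
  km 64 (Northgate, w=100) → cum 228  ≥ 159 → median here
  km 69 (Eastvale, w=50) → cum 278
  km 87 (Westmoor, w=40) → cum 318
Optimal location: km 64.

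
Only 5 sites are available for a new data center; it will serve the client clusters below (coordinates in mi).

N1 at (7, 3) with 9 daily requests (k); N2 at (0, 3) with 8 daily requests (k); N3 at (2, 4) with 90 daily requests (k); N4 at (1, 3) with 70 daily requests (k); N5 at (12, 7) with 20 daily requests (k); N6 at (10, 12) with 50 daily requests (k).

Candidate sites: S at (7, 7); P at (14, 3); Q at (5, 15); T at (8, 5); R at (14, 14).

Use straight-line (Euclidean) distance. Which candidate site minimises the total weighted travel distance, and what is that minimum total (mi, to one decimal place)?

S, total 1521.6 mi

Total weighted distance at each candidate:
  S (7, 7): total = 1521.6
  P (14, 3): total = 2750.6
  Q (5, 15): total = 2629.2
  T (8, 5): total = 1596.6
  R (14, 14): total = 3226.9
Minimum is at S with total 1521.6 mi.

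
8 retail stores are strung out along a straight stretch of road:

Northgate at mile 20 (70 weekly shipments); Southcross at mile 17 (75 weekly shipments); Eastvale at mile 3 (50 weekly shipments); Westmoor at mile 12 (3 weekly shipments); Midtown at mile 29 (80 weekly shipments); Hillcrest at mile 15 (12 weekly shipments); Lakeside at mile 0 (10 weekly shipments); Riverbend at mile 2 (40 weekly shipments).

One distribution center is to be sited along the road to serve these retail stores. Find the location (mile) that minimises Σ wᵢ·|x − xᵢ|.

For a sum of weighted absolute distances on a line, the optimum is the weighted median (not the mean). Total weight W = 340; half-weight = 170.
Sort by position and accumulate weight:
  mile 0 (Lakeside, w=10) → cum 10
  mile 2 (Riverbend, w=40) → cum 50
  mile 3 (Eastvale, w=50) → cum 100
  mile 12 (Westmoor, w=3) → cum 103
  mile 15 (Hillcrest, w=12) → cum 115
  mile 17 (Southcross, w=75) → cum 190  ≥ 170 → median here
  mile 20 (Northgate, w=70) → cum 260
  mile 29 (Midtown, w=80) → cum 340
Optimal location: mile 17.

x = 17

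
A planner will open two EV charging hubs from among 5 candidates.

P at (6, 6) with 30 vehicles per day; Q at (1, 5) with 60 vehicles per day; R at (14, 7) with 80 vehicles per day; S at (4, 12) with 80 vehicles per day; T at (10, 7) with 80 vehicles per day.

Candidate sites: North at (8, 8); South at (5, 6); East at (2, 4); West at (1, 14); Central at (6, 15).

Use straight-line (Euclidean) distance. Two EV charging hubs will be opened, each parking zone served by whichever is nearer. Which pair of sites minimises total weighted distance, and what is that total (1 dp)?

{North, East}, total 1287.8

Evaluate every pair (each demand assigned to the nearer of the two):
  {North, East}: total = 1287.8
  {North, South}: total = 1395.4
  {North, West}: total = 1495.7
  {North, Central}: total = 1495.7
  {South, West}: total = 1698.2
  {South, Central}: total = 1698.2
  {South, East}: total = 1733.8
  {East, Central}: total = 2096.1
  {East, West}: total = 2180.5
  {West, Central}: total = 2719.1
Best pair: {North, East} with total 1287.8.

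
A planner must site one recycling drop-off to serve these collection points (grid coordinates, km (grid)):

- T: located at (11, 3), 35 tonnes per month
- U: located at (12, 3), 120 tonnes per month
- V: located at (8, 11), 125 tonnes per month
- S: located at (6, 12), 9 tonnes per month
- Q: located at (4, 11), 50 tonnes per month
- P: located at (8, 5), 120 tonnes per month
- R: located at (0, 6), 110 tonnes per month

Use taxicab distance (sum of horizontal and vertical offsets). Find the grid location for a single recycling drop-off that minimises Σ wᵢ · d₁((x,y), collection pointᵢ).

Manhattan distance separates: Σwᵢ(|x−xᵢ|+|y−yᵢ|) = Σwᵢ|x−xᵢ| + Σwᵢ|y−yᵢ|, so x and y are optimised independently as 1-D weighted medians.
Total weight W = 569; half = 284.5.
x-coordinate, sorted with cumulative weight:
  x=0 (R, w=110) cum 110
  x=4 (Q, w=50) cum 160
  x=6 (S, w=9) cum 169
  x=8 (V, w=125) cum 294  ← median
  x=8 (P, w=120) cum 414
  x=11 (T, w=35) cum 449
  x=12 (U, w=120) cum 569
⇒ x* = 8
y-coordinate, sorted with cumulative weight:
  y=3 (T, w=35) cum 35
  y=3 (U, w=120) cum 155
  y=5 (P, w=120) cum 275
  y=6 (R, w=110) cum 385  ← median
  y=11 (V, w=125) cum 510
  y=11 (Q, w=50) cum 560
  y=12 (S, w=9) cum 569
⇒ y* = 6

(8, 6)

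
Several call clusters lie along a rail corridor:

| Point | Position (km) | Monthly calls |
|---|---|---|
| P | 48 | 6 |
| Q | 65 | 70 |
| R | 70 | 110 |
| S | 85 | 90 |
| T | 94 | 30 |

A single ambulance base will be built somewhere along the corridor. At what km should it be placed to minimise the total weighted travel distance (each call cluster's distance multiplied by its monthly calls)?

x = 70

For a sum of weighted absolute distances on a line, the optimum is the weighted median (not the mean). Total weight W = 306; half-weight = 153.
Sort by position and accumulate weight:
  km 48 (P, w=6) → cum 6
  km 65 (Q, w=70) → cum 76
  km 70 (R, w=110) → cum 186  ≥ 153 → median here
  km 85 (S, w=90) → cum 276
  km 94 (T, w=30) → cum 306
Optimal location: km 70.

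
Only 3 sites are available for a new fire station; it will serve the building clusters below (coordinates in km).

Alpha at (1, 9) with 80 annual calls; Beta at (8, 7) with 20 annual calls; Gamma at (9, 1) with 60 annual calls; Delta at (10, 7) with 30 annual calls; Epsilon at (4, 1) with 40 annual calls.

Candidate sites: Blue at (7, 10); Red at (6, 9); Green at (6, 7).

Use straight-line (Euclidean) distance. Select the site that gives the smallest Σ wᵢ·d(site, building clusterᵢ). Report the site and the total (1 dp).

Green, total 1246.3 km

Total weighted distance at each candidate:
  Blue (7, 10): total = 1609.8
  Red (6, 9): total = 1433.2
  Green (6, 7): total = 1246.3
Minimum is at Green with total 1246.3 km.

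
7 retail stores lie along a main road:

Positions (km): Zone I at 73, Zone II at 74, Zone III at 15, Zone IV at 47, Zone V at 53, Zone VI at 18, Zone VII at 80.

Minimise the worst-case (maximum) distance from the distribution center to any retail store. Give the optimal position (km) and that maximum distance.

The 1-center on a line is the midpoint of the two extreme points: leftmost at 15, rightmost at 80.
Optimal location = (15 + 80)/2 = 47.5; maximum distance = (80 − 15)/2 = 32.5.

location 47.5, max distance 32.5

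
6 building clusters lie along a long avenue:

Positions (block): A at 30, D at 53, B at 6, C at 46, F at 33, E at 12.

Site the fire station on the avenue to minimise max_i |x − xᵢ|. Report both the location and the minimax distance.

The 1-center on a line is the midpoint of the two extreme points: leftmost at 6, rightmost at 53.
Optimal location = (6 + 53)/2 = 29.5; maximum distance = (53 − 6)/2 = 23.5.

location 29.5, max distance 23.5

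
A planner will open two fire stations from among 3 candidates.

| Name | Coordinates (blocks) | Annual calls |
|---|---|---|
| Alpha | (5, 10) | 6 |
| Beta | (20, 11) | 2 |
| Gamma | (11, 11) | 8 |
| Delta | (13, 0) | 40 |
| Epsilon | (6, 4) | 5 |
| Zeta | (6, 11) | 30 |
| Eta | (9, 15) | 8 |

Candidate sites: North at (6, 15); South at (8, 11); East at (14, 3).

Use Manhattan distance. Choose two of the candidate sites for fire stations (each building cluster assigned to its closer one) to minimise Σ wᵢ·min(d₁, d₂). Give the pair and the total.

Evaluate every pair (each demand assigned to the nearer of the two):
  {South, East}: total = 377
  {North, East}: total = 485
  {North, South}: total = 841
Best pair: {South, East} with total 377.

{South, East}, total 377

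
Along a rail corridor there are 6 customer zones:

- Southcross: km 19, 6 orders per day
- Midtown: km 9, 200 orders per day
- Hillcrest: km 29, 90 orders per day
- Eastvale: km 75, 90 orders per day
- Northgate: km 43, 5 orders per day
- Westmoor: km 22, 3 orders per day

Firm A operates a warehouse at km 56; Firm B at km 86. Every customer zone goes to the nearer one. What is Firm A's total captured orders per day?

The indifferent point is the midpoint (56+86)/2 = 71; customer zones left of it (closer to Firm A at 56) go to Firm A, those right go to Firm B.
  Midtown at 9 (w=200) → Firm A
  Southcross at 19 (w=6) → Firm A
  Westmoor at 22 (w=3) → Firm A
  Hillcrest at 29 (w=90) → Firm A
  Northgate at 43 (w=5) → Firm A
  Eastvale at 75 (w=90) → Firm B
Firm A captures 304; Firm B captures 90.

304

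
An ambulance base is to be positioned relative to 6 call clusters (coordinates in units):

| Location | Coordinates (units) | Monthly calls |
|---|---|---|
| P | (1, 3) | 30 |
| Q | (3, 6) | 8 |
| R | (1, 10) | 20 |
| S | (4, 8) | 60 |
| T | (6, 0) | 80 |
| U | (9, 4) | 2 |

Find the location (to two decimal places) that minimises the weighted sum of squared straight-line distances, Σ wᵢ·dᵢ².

(4.06, 4.13)

The minimiser of Σwᵢ‖p−pᵢ‖² is the weighted centroid p* = (Σwᵢpᵢ)/(Σwᵢ).
Σwᵢ = 200.
Σwᵢxᵢ = 30·1 + 8·3 + 20·1 + 60·4 + 80·6 + 2·9 = 812.
Σwᵢyᵢ = 30·3 + 8·6 + 20·10 + 60·8 + 80·0 + 2·4 = 826.
x* = 812/200 = 4.06, y* = 826/200 = 4.13.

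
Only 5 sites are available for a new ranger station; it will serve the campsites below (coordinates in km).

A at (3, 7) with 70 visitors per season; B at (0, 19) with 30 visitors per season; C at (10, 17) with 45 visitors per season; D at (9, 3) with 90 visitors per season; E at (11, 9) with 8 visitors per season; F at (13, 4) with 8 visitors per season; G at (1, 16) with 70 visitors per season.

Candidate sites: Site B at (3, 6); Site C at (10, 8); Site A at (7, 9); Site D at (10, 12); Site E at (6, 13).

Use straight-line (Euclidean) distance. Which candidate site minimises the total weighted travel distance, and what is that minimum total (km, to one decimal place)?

Total weighted distance at each candidate:
  Site B (3, 6): total = 2524.5
  Site C (10, 8): total = 2699.1
  Site A (7, 9): total = 2372.8
  Site D (10, 12): total = 2791.4
  Site E (6, 13): total = 2468.9
Minimum is at Site A with total 2372.8 km.

Site A, total 2372.8 km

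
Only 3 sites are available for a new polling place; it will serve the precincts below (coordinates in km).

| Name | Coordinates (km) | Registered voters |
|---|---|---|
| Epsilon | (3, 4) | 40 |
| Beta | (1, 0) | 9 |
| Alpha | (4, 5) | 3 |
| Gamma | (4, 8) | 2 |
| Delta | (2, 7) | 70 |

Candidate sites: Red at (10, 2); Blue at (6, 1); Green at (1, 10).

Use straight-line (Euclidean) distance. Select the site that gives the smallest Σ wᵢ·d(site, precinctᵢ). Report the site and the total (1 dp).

Green, total 589.0 km

Total weighted distance at each candidate:
  Red (10, 2): total = 1071.7
  Blue (6, 1): total = 748.4
  Green (1, 10): total = 589.0
Minimum is at Green with total 589.0 km.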